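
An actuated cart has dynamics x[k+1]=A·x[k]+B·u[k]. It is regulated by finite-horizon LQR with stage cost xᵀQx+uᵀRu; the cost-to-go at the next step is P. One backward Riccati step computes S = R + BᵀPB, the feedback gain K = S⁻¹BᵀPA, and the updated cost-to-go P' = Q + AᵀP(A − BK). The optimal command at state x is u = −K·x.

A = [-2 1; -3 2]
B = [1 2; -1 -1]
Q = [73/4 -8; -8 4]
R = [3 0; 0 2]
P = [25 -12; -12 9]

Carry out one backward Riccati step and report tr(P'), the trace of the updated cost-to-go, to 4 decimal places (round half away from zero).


BᵀP = [37.0000 -21.0000; 62.0000 -33.0000]
S = R + BᵀPB = [3 0; 0 2] + [58.0000 95.0000; 95.0000 157.0000] = [61.0000 95.0000; 95.0000 159.0000]
BᵀPA = [-11.0000 -5.0000; -25.0000 -4.0000]
K = S⁻¹·BᵀPA = [0.9288 -0.6157; -0.7122 0.3427]
A−BK = [-1.5045 0.9303; -2.7834 1.7270]
AᵀP(A−BK) = [29.4125 -18.2047; -18.2047 11.2923]
P' = Q + AᵀP(A−BK) = [47.6625 -26.2047; -26.2047 15.2923]
tr(P') = 62.9547

62.9547


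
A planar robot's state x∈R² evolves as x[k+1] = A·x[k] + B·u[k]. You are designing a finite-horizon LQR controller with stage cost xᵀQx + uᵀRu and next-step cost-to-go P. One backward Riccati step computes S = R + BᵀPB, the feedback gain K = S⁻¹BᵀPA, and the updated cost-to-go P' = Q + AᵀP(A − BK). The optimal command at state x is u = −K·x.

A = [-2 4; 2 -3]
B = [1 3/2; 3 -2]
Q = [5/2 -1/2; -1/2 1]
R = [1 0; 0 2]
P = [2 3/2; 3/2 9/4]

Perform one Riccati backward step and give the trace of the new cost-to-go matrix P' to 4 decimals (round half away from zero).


11.8676

BᵀP = [6.5000 8.2500; 0.0000 -2.2500]
S = R + BᵀPB = [1 0; 0 2] + [31.2500 -6.7500; -6.7500 4.5000] = [32.2500 -6.7500; -6.7500 6.5000]
BᵀPA = [3.5000 1.2500; -4.5000 6.7500]
K = S⁻¹·BᵀPA = [-0.0465 0.3272; -0.7406 1.3783]
A−BK = [-0.8427 1.6053; 0.6583 -1.2251]
AᵀP(A−BK) = [1.8301 -3.4430; -3.4430 6.5375]
P' = Q + AᵀP(A−BK) = [4.3301 -3.9430; -3.9430 7.5375]
tr(P') = 11.8676


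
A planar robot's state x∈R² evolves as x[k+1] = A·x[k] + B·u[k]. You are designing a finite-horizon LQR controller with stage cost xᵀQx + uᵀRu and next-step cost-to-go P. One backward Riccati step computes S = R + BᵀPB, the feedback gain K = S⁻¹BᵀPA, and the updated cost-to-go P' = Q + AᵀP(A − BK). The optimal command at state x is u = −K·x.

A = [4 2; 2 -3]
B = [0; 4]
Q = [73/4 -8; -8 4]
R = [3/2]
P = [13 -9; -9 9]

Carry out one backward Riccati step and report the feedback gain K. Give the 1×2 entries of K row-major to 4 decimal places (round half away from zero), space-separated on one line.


-0.4948 -1.2371

BᵀP = [-36.0000 36.0000]
S = R + BᵀPB = [3/2] + [144.0000] = [145.5000]
BᵀPA = [-72.0000 -180.0000]
K = S⁻¹·BᵀPA = [-0.4948 -1.2371]
A−BK = [4.0000 2.0000; 3.9794 1.9485]
AᵀP(A−BK) = [64.3711 32.9278; 32.9278 18.3196]
P' = Q + AᵀP(A−BK) = [82.6211 24.9278; 24.9278 22.3196]
tr(P') = 104.9407


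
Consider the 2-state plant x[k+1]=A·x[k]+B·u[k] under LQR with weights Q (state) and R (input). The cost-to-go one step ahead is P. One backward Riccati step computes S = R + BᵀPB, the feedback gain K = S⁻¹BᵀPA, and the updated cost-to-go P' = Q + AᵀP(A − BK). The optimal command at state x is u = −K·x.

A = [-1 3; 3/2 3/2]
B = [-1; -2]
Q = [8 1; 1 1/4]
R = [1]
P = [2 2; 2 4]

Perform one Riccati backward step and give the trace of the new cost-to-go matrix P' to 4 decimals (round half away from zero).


BᵀP = [-6.0000 -10.0000]
S = R + BᵀPB = [1] + [26.0000] = [27.0000]
BᵀPA = [-9.0000 -33.0000]
K = S⁻¹·BᵀPA = [-0.3333 -1.2222]
A−BK = [-1.3333 1.7778; 0.8333 -0.9444]
AᵀP(A−BK) = [2.0000 -2.0000; -2.0000 4.6667]
P' = Q + AᵀP(A−BK) = [10.0000 -1.0000; -1.0000 4.9167]
tr(P') = 14.9167

14.9167


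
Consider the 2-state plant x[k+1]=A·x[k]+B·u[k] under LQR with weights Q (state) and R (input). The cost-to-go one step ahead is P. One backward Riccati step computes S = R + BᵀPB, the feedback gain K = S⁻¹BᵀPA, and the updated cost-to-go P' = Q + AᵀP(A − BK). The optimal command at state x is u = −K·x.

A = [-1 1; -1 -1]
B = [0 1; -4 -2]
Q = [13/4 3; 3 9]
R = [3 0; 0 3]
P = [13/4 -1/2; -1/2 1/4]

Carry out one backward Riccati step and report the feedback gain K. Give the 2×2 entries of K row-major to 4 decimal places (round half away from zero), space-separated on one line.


0.0769 0.1385 -0.3846 0.5077

BᵀP = [2.0000 -1.0000; 4.2500 -1.0000]
S = R + BᵀPB = [3 0; 0 3] + [4.0000 4.0000; 4.0000 6.2500] = [7.0000 4.0000; 4.0000 9.2500]
BᵀPA = [-1.0000 3.0000; -3.2500 5.2500]
K = S⁻¹·BᵀPA = [0.0769 0.1385; -0.3846 0.5077]
A−BK = [-0.6154 0.4923; -1.4615 0.5692]
AᵀP(A−BK) = [1.3269 -1.2115; -1.2115 1.4192]
P' = Q + AᵀP(A−BK) = [4.5769 1.7885; 1.7885 10.4192]
tr(P') = 14.9962


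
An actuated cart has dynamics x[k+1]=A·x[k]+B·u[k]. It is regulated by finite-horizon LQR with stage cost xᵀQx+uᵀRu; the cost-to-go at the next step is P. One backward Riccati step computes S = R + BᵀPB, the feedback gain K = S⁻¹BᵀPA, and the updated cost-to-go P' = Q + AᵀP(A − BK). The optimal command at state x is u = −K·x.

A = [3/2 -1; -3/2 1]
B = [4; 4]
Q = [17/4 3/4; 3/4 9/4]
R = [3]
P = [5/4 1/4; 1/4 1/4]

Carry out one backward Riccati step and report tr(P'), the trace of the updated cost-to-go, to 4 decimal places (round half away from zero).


BᵀP = [6.0000 2.0000]
S = R + BᵀPB = [3] + [32.0000] = [35.0000]
BᵀPA = [6.0000 -4.0000]
K = S⁻¹·BᵀPA = [0.1714 -0.1143]
A−BK = [0.8143 -0.5429; -2.1857 1.4571]
AᵀP(A−BK) = [1.2214 -0.8143; -0.8143 0.5429]
P' = Q + AᵀP(A−BK) = [5.4714 -0.0643; -0.0643 2.7929]
tr(P') = 8.2643

8.2643


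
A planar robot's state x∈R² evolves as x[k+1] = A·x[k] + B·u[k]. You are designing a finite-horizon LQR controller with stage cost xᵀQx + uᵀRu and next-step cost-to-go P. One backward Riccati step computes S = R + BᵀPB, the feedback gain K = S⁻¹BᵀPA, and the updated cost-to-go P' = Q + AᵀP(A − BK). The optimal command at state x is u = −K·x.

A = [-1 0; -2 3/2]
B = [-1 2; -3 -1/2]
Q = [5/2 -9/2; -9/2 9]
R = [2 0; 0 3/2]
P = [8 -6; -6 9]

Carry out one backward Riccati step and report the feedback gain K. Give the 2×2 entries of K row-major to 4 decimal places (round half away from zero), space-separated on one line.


BᵀP = [10.0000 -21.0000; 19.0000 -16.5000]
S = R + BᵀPB = [2 0; 0 3/2] + [53.0000 30.5000; 30.5000 46.2500] = [55.0000 30.5000; 30.5000 47.7500]
BᵀPA = [32.0000 -31.5000; 14.0000 -24.7500]
K = S⁻¹·BᵀPA = [0.6492 -0.4418; -0.1215 -0.2361]
A−BK = [-0.1079 0.0305; -0.1132 0.0566]
AᵀP(A−BK) = [0.9269 -0.5572; -0.5572 0.4895]
P' = Q + AᵀP(A−BK) = [3.4269 -5.0572; -5.0572 9.4895]
tr(P') = 12.9164

0.6492 -0.4418 -0.1215 -0.2361


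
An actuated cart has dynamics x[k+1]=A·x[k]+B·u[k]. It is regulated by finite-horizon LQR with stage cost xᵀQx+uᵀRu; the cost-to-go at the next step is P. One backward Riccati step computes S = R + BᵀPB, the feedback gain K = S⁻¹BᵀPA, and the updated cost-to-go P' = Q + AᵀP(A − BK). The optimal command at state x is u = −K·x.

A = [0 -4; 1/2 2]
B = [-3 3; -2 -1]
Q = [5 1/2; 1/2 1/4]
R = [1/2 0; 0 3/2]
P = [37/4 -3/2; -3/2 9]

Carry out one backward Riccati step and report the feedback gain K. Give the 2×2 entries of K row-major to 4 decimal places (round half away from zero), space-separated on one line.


-0.1632 -0.1996 -0.1622 -1.5195

BᵀP = [-24.7500 -13.5000; 29.2500 -13.5000]
S = R + BᵀPB = [1/2 0; 0 3/2] + [101.2500 -60.7500; -60.7500 101.2500] = [101.7500 -60.7500; -60.7500 102.7500]
BᵀPA = [-6.7500 72.0000; -6.7500 -144.0000]
K = S⁻¹·BᵀPA = [-0.1632 -0.1996; -0.1622 -1.5195]
A−BK = [-0.0030 -0.0404; 0.0115 0.0814]
AᵀP(A−BK) = [0.0541 0.3965; 0.3965 3.5676]
P' = Q + AᵀP(A−BK) = [5.0541 0.8965; 0.8965 3.8176]
tr(P') = 8.8717


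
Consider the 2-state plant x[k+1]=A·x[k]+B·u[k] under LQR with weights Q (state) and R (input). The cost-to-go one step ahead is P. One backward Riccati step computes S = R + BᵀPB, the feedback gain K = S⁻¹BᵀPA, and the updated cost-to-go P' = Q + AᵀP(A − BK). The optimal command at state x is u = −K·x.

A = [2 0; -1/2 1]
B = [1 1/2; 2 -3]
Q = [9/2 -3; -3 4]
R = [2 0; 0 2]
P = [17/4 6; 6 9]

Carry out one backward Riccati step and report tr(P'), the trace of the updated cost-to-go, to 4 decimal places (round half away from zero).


9.5469

BᵀP = [16.2500 24.0000; -15.8750 -24.0000]
S = R + BᵀPB = [2 0; 0 2] + [64.2500 -63.8750; -63.8750 64.0625] = [66.2500 -63.8750; -63.8750 66.0625]
BᵀPA = [20.5000 24.0000; -19.7500 -24.0000]
K = S⁻¹·BᵀPA = [0.3127 0.1770; 0.0034 -0.1922]
A−BK = [1.6856 -0.0809; -1.1153 0.0695]
AᵀP(A−BK) = [0.9066 0.0765; 0.0765 0.1403]
P' = Q + AᵀP(A−BK) = [5.4066 -2.9235; -2.9235 4.1403]
tr(P') = 9.5469


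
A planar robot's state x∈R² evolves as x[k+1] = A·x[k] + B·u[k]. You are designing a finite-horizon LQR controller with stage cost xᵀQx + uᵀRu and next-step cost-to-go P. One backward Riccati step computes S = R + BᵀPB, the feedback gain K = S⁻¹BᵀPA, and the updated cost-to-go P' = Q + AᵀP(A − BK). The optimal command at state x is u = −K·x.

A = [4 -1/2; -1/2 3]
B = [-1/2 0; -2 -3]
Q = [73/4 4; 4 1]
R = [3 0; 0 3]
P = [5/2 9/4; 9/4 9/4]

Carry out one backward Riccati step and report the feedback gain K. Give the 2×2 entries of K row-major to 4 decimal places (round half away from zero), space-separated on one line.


-0.6234 -0.3592 -0.5637 -0.4651

BᵀP = [-5.7500 -5.6250; -6.7500 -6.7500]
S = R + BᵀPB = [3 0; 0 3] + [14.1250 16.8750; 16.8750 20.2500] = [17.1250 16.8750; 16.8750 23.2500]
BᵀPA = [-20.1875 -14.0000; -23.6250 -16.8750]
K = S⁻¹·BᵀPA = [-0.6234 -0.3592; -0.5637 -0.4651]
A−BK = [3.6883 -0.6796; -3.4378 0.8863]
AᵀP(A−BK) = [5.6611 0.9481; 0.9481 1.2476]
P' = Q + AᵀP(A−BK) = [23.9111 4.9481; 4.9481 2.2476]
tr(P') = 26.1587


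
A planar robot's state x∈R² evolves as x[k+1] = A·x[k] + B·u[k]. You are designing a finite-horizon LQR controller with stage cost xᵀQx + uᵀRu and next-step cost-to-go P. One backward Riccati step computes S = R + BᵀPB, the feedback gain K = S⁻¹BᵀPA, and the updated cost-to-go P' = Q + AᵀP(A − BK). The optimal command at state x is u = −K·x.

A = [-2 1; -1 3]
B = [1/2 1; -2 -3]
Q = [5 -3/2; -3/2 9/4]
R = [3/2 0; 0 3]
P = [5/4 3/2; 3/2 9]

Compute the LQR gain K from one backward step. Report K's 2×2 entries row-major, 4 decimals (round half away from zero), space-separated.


0.4502 -0.8745 0.1281 -0.4797

BᵀP = [-2.3750 -17.2500; -3.2500 -25.5000]
S = R + BᵀPB = [3/2 0; 0 3] + [33.3125 49.3750; 49.3750 73.2500] = [34.8125 49.3750; 49.3750 76.2500]
BᵀPA = [22.0000 -54.1250; 32.0000 -79.7500]
K = S⁻¹·BᵀPA = [0.4502 -0.8745; 0.1281 -0.4797]
A−BK = [-2.3532 1.9169; 0.2848 -0.1879]
AᵀP(A−BK) = [5.9948 -5.4130; -5.4130 5.6675]
P' = Q + AᵀP(A−BK) = [10.9948 -6.9130; -6.9130 7.9175]
tr(P') = 18.9123


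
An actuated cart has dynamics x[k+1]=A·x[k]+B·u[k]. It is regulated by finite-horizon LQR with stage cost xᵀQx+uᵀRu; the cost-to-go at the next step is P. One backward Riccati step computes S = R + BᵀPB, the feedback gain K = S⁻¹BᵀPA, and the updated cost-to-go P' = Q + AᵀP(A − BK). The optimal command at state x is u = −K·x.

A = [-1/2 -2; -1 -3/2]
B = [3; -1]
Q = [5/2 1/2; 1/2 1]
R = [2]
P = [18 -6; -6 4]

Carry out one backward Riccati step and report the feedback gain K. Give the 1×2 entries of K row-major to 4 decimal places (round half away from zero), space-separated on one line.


-0.0392 -0.4265

BᵀP = [60.0000 -22.0000]
S = R + BᵀPB = [2] + [202.0000] = [204.0000]
BᵀPA = [-8.0000 -87.0000]
K = S⁻¹·BᵀPA = [-0.0392 -0.4265]
A−BK = [-0.3824 -0.7206; -1.0392 -1.9265]
AᵀP(A−BK) = [2.1863 4.0882; 4.0882 7.8971]
P' = Q + AᵀP(A−BK) = [4.6863 4.5882; 4.5882 8.8971]
tr(P') = 13.5833


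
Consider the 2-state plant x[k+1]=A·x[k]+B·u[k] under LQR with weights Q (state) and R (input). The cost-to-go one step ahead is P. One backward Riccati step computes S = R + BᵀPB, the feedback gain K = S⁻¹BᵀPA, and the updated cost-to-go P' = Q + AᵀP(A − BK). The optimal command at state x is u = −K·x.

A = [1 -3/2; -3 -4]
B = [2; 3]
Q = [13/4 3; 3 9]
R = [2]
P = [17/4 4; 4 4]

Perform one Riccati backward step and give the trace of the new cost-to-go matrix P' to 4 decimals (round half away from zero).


15.8313

BᵀP = [20.5000 20.0000]
S = R + BᵀPB = [2] + [101.0000] = [103.0000]
BᵀPA = [-39.5000 -110.7500]
K = S⁻¹·BᵀPA = [-0.3835 -1.0752]
A−BK = [1.7670 0.6505; -1.8495 -0.7743]
AᵀP(A−BK) = [1.1019 1.1529; 1.1529 2.4794]
P' = Q + AᵀP(A−BK) = [4.3519 4.1529; 4.1529 11.4794]
tr(P') = 15.8313


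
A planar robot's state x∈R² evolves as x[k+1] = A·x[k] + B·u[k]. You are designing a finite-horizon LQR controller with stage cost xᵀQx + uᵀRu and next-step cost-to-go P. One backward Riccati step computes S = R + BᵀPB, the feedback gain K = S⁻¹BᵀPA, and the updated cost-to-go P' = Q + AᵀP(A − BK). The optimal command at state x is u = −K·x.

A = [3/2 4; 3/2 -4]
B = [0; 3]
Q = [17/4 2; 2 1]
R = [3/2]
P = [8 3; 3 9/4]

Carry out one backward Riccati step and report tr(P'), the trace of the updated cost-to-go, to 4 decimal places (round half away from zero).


BᵀP = [9.0000 6.7500]
S = R + BᵀPB = [3/2] + [20.2500] = [21.7500]
BᵀPA = [23.6250 9.0000]
K = S⁻¹·BᵀPA = [1.0862 0.4138]
A−BK = [1.5000 4.0000; -1.7586 -5.2414]
AᵀP(A−BK) = [10.9009 24.7241; 24.7241 64.2759]
P' = Q + AᵀP(A−BK) = [15.1509 26.7241; 26.7241 65.2759]
tr(P') = 80.4267

80.4267


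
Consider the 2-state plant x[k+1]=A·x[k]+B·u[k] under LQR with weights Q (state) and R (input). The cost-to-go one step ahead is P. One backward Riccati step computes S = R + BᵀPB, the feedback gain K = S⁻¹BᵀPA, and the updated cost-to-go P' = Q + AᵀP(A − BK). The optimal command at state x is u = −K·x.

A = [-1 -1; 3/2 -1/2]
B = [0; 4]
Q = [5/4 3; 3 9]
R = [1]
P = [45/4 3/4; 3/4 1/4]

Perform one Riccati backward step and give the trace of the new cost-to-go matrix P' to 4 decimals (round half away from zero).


BᵀP = [3.0000 1.0000]
S = R + BᵀPB = [1] + [4.0000] = [5.0000]
BᵀPA = [-1.5000 -3.5000]
K = S⁻¹·BᵀPA = [-0.3000 -0.7000]
A−BK = [-1.0000 -1.0000; 2.7000 2.3000]
AᵀP(A−BK) = [9.1125 9.2625; 9.2625 9.6125]
P' = Q + AᵀP(A−BK) = [10.3625 12.2625; 12.2625 18.6125]
tr(P') = 28.9750

28.9750


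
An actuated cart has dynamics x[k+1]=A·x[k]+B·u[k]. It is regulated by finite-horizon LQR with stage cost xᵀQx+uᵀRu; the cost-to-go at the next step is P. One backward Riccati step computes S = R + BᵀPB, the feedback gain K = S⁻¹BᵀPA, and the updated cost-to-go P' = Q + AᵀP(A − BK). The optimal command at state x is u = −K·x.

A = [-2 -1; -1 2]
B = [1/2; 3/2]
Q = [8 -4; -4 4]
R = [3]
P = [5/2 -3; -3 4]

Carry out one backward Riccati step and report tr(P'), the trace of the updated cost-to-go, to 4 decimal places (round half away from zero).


BᵀP = [-3.2500 4.5000]
S = R + BᵀPB = [3] + [5.1250] = [8.1250]
BᵀPA = [2.0000 12.2500]
K = S⁻¹·BᵀPA = [0.2462 1.5077]
A−BK = [-2.1231 -1.7538; -1.3692 -0.2615]
AᵀP(A−BK) = [1.5077 2.9846; 2.9846 12.0308]
P' = Q + AᵀP(A−BK) = [9.5077 -1.0154; -1.0154 16.0308]
tr(P') = 25.5385

25.5385


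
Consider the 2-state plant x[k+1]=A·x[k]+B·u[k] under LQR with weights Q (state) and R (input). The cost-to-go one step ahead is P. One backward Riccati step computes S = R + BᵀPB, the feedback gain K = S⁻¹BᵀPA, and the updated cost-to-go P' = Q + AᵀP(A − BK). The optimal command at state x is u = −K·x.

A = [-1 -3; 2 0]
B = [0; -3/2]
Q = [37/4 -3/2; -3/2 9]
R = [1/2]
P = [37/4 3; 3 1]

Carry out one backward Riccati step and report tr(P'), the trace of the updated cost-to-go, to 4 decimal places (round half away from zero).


BᵀP = [-4.5000 -1.5000]
S = R + BᵀPB = [1/2] + [2.2500] = [2.7500]
BᵀPA = [1.5000 13.5000]
K = S⁻¹·BᵀPA = [0.5455 4.9091]
A−BK = [-1.0000 -3.0000; 2.8182 7.3636]
AᵀP(A−BK) = [0.4318 2.3864; 2.3864 16.9773]
P' = Q + AᵀP(A−BK) = [9.6818 0.8864; 0.8864 25.9773]
tr(P') = 35.6591

35.6591


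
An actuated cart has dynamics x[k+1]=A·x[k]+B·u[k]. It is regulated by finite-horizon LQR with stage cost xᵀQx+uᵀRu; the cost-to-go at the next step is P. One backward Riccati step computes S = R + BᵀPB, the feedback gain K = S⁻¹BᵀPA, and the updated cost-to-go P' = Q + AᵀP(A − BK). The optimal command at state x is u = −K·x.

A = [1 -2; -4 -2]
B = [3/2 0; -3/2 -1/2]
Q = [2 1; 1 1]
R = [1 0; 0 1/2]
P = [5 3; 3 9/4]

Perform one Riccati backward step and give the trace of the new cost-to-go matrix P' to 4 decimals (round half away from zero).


BᵀP = [3.0000 1.1250; -1.5000 -1.1250]
S = R + BᵀPB = [1 0; 0 1/2] + [2.8125 -0.5625; -0.5625 0.5625] = [3.8125 -0.5625; -0.5625 1.0625]
BᵀPA = [-1.5000 -8.2500; 3.0000 5.2500]
K = S⁻¹·BᵀPA = [0.0251 -1.5565; 2.8368 4.1172]
A−BK = [0.9623 0.3347; -2.5439 -2.2762]
AᵀP(A−BK) = [8.5272 11.3138; 11.3138 18.5439]
P' = Q + AᵀP(A−BK) = [10.5272 12.3138; 12.3138 19.5439]
tr(P') = 30.0711

30.0711


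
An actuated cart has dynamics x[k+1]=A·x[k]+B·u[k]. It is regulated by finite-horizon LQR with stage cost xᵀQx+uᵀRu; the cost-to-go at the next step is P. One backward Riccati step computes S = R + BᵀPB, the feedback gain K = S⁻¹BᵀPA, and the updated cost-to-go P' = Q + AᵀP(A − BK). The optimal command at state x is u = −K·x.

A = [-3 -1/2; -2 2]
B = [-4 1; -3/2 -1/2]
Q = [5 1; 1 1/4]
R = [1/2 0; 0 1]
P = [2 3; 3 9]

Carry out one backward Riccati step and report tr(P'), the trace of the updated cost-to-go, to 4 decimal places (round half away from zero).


9.9011

BᵀP = [-12.5000 -25.5000; 0.5000 -1.5000]
S = R + BᵀPB = [1/2 0; 0 1] + [88.2500 0.2500; 0.2500 1.2500] = [88.7500 0.2500; 0.2500 2.2500]
BᵀPA = [88.5000 -44.7500; 1.5000 -3.2500]
K = S⁻¹·BᵀPA = [0.9956 -0.5003; 0.5560 -1.3889]
A−BK = [0.4264 -1.1124; -0.2286 0.5551]
AᵀP(A−BK) = [1.0539 -1.6390; -1.6390 3.5972]
P' = Q + AᵀP(A−BK) = [6.0539 -0.6390; -0.6390 3.8472]
tr(P') = 9.9011


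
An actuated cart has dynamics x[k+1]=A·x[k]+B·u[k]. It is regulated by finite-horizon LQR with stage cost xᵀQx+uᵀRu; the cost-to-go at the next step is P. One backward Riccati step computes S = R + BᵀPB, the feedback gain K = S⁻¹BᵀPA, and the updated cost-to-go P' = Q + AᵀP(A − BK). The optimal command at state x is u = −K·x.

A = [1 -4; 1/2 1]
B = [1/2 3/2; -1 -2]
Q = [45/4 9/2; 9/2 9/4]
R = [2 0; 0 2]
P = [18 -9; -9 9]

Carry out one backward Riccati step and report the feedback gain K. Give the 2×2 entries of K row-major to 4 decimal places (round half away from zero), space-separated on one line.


BᵀP = [18.0000 -13.5000; 45.0000 -31.5000]
S = R + BᵀPB = [2 0; 0 2] + [22.5000 54.0000; 54.0000 130.5000] = [24.5000 54.0000; 54.0000 132.5000]
BᵀPA = [11.2500 -85.5000; 29.2500 -211.5000]
K = S⁻¹·BᵀPA = [-0.2691 0.2793; 0.3304 -1.7101]
A−BK = [0.6389 -1.5746; 0.8917 -2.1408]
AᵀP(A−BK) = [4.6124 -11.6230; -11.6230 31.2036]
P' = Q + AᵀP(A−BK) = [15.8624 -7.1230; -7.1230 33.4536]
tr(P') = 49.3160

-0.2691 0.2793 0.3304 -1.7101


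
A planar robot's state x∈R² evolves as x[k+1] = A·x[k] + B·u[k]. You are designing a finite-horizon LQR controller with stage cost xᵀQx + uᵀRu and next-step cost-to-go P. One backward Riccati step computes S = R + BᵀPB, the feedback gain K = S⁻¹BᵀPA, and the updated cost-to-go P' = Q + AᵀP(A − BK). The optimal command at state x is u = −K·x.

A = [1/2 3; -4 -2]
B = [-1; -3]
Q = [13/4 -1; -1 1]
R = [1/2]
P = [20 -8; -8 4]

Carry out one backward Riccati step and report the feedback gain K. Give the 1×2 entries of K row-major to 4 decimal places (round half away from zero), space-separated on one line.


2.1176 2.3529

BᵀP = [4.0000 -4.0000]
S = R + BᵀPB = [1/2] + [8.0000] = [8.5000]
BᵀPA = [18.0000 20.0000]
K = S⁻¹·BᵀPA = [2.1176 2.3529]
A−BK = [2.6176 5.3529; 2.3529 5.0588]
AᵀP(A−BK) = [62.8824 123.6471; 123.6471 244.9412]
P' = Q + AᵀP(A−BK) = [66.1324 122.6471; 122.6471 245.9412]
tr(P') = 312.0735


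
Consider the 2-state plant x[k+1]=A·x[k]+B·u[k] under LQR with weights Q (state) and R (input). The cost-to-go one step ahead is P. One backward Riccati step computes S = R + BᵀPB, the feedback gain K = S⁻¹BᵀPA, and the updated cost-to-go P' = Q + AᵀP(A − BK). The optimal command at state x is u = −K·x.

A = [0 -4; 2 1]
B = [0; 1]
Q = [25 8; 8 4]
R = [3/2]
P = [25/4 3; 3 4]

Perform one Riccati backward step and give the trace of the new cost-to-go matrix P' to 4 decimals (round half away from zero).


101.7273

BᵀP = [3.0000 4.0000]
S = R + BᵀPB = [3/2] + [4.0000] = [5.5000]
BᵀPA = [8.0000 -8.0000]
K = S⁻¹·BᵀPA = [1.4545 -1.4545]
A−BK = [0.0000 -4.0000; 0.5455 2.4545]
AᵀP(A−BK) = [4.3636 -4.3636; -4.3636 68.3636]
P' = Q + AᵀP(A−BK) = [29.3636 3.6364; 3.6364 72.3636]
tr(P') = 101.7273


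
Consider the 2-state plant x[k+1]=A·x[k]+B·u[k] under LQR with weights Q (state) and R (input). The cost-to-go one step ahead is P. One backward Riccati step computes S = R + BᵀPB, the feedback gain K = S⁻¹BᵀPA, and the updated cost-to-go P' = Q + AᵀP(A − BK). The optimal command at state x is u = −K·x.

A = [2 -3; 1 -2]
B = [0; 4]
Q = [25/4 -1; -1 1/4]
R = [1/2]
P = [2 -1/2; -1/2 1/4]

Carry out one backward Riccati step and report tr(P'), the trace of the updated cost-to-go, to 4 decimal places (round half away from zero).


BᵀP = [-2.0000 1.0000]
S = R + BᵀPB = [1/2] + [4.0000] = [4.5000]
BᵀPA = [-3.0000 4.0000]
K = S⁻¹·BᵀPA = [-0.6667 0.8889]
A−BK = [2.0000 -3.0000; 3.6667 -5.5556]
AᵀP(A−BK) = [4.2500 -6.3333; -6.3333 9.4444]
P' = Q + AᵀP(A−BK) = [10.5000 -7.3333; -7.3333 9.6944]
tr(P') = 20.1944

20.1944


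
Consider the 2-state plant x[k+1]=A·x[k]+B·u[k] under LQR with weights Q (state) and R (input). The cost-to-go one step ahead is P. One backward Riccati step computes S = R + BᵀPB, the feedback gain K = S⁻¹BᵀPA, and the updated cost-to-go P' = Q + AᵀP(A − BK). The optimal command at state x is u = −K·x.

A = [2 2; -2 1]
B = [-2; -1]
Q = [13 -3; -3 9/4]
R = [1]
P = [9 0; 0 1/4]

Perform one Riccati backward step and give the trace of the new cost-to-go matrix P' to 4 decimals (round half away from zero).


19.3909

BᵀP = [-18.0000 -0.2500]
S = R + BᵀPB = [1] + [36.2500] = [37.2500]
BᵀPA = [-35.5000 -36.2500]
K = S⁻¹·BᵀPA = [-0.9530 -0.9732]
A−BK = [0.0940 0.0537; -2.9530 0.0268]
AᵀP(A−BK) = [3.1678 0.9530; 0.9530 0.9732]
P' = Q + AᵀP(A−BK) = [16.1678 -2.0470; -2.0470 3.2232]
tr(P') = 19.3909


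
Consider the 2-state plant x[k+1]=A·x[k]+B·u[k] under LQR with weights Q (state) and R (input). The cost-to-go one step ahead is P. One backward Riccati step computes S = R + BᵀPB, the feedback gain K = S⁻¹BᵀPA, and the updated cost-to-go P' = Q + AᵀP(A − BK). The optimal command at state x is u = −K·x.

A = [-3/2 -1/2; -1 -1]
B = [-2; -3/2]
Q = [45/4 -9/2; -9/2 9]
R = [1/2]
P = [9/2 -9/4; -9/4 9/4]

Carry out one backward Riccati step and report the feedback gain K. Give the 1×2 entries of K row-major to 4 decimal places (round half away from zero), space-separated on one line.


BᵀP = [-5.6250 1.1250]
S = R + BᵀPB = [1/2] + [9.5625] = [10.0625]
BᵀPA = [7.3125 1.6875]
K = S⁻¹·BᵀPA = [0.7267 0.1677]
A−BK = [-0.0466 -0.1646; 0.0901 -0.7484]
AᵀP(A−BK) = [0.3109 -0.1013; -0.1013 0.8420]
P' = Q + AᵀP(A−BK) = [11.5609 -4.6013; -4.6013 9.8420]
tr(P') = 21.4030

0.7267 0.1677


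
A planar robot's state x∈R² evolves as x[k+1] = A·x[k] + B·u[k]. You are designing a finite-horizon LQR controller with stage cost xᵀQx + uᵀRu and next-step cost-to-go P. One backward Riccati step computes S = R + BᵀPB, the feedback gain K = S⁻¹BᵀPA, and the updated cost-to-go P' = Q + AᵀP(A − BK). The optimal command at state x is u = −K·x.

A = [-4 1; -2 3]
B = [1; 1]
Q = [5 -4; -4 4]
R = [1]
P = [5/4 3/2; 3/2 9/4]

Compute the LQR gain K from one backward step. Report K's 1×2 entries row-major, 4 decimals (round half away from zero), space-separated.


-2.4667 1.8667

BᵀP = [2.7500 3.7500]
S = R + BᵀPB = [1] + [6.5000] = [7.5000]
BᵀPA = [-18.5000 14.0000]
K = S⁻¹·BᵀPA = [-2.4667 1.8667]
A−BK = [-1.5333 -0.8667; 0.4667 1.1333]
AᵀP(A−BK) = [7.3667 -4.9667; -4.9667 4.3667]
P' = Q + AᵀP(A−BK) = [12.3667 -8.9667; -8.9667 8.3667]
tr(P') = 20.7333


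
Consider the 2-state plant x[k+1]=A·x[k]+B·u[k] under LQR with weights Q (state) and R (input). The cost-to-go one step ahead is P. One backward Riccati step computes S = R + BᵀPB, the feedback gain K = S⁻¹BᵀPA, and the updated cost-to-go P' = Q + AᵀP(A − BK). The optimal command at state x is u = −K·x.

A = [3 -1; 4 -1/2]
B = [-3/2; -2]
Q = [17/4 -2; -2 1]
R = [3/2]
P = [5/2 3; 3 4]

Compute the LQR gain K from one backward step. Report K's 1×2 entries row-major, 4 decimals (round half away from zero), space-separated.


BᵀP = [-9.7500 -12.5000]
S = R + BᵀPB = [3/2] + [39.6250] = [41.1250]
BᵀPA = [-79.2500 16.0000]
K = S⁻¹·BᵀPA = [-1.9271 0.3891]
A−BK = [0.1094 -0.4164; 0.1459 0.2781]
AᵀP(A−BK) = [5.7812 -1.1672; -1.1672 0.2751]
P' = Q + AᵀP(A−BK) = [10.0312 -3.1672; -3.1672 1.2751]
tr(P') = 11.3062

-1.9271 0.3891


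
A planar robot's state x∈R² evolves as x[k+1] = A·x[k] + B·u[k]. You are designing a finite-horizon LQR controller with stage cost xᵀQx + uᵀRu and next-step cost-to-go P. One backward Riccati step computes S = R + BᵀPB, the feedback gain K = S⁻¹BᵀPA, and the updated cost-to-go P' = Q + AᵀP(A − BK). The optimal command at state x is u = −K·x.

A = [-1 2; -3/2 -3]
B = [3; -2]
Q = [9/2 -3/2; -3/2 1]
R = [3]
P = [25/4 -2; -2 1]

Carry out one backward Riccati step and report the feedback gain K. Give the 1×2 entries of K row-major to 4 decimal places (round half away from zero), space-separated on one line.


BᵀP = [22.7500 -8.0000]
S = R + BᵀPB = [3] + [84.2500] = [87.2500]
BᵀPA = [-10.7500 69.5000]
K = S⁻¹·BᵀPA = [-0.1232 0.7966]
A−BK = [-0.6304 -0.3897; -1.7464 -1.4069]
AᵀP(A−BK) = [1.1755 0.5630; 0.5630 2.6390]
P' = Q + AᵀP(A−BK) = [5.6755 -0.9370; -0.9370 3.6390]
tr(P') = 9.3145

-0.1232 0.7966


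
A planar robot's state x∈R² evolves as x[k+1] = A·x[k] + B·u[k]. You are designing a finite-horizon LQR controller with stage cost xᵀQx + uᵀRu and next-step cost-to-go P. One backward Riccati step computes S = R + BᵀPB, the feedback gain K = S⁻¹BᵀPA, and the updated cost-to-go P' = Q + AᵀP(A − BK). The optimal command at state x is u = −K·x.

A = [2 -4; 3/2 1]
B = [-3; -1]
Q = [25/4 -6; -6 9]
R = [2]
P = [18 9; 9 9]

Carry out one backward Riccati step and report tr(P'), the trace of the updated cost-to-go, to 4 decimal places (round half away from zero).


38.2357

BᵀP = [-63.0000 -36.0000]
S = R + BᵀPB = [2] + [225.0000] = [227.0000]
BᵀPA = [-180.0000 216.0000]
K = S⁻¹·BᵀPA = [-0.7930 0.9515]
A−BK = [-0.3789 -1.1454; 0.7070 1.9515]
AᵀP(A−BK) = [3.5187 4.7775; 4.7775 19.4670]
P' = Q + AᵀP(A−BK) = [9.7687 -1.2225; -1.2225 28.4670]
tr(P') = 38.2357


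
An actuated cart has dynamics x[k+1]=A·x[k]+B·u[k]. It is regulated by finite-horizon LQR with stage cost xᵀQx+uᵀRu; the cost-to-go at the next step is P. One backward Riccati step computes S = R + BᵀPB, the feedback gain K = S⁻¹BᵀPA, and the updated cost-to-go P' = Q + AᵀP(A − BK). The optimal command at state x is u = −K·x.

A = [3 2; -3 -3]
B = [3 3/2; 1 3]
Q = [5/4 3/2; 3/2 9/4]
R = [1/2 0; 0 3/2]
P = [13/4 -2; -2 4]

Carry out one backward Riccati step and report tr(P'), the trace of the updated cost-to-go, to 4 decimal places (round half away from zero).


BᵀP = [7.7500 -2.0000; -1.1250 9.0000]
S = R + BᵀPB = [1/2 0; 0 3/2] + [21.2500 5.6250; 5.6250 25.3125] = [21.7500 5.6250; 5.6250 26.8125]
BᵀPA = [29.2500 21.5000; -30.3750 -29.2500]
K = S⁻¹·BᵀPA = [1.7318 1.3435; -1.4962 -1.3728]
A−BK = [0.0490 0.0286; -0.2432 -0.2252]
AᵀP(A−BK) = [5.1494 4.5038; 4.5038 3.9606]
P' = Q + AᵀP(A−BK) = [6.3994 6.0038; 6.0038 6.2106]
tr(P') = 12.6100

12.6100


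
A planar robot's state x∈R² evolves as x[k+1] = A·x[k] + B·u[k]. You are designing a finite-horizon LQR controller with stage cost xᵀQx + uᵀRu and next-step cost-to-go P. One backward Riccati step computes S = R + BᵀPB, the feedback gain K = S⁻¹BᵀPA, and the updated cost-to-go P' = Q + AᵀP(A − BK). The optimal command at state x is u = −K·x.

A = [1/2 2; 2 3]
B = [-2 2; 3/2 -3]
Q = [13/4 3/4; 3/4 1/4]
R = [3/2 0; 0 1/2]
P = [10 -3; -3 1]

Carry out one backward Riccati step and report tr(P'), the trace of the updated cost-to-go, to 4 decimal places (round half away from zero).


5.4315

BᵀP = [-24.5000 7.5000; 29.0000 -9.0000]
S = R + BᵀPB = [3/2 0; 0 1/2] + [60.2500 -71.5000; -71.5000 85.0000] = [61.7500 -71.5000; -71.5000 85.5000]
BᵀPA = [2.7500 -26.5000; -3.5000 31.0000]
K = S⁻¹·BᵀPA = [-0.0904 -0.2942; -0.1165 0.1165]
A−BK = [0.5523 1.1785; 1.7860 3.7909]
AᵀP(A−BK) = [0.3407 0.7170; 0.7170 1.5907]
P' = Q + AᵀP(A−BK) = [3.5907 1.4670; 1.4670 1.8407]
tr(P') = 5.4315


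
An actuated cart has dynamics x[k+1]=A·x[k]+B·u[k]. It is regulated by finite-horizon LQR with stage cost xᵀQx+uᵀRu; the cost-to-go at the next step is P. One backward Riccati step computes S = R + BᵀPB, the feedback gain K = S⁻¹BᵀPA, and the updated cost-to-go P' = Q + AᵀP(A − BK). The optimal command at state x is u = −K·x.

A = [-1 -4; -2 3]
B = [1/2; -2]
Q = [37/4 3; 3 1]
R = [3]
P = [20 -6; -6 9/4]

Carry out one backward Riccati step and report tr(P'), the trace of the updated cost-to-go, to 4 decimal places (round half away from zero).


76.7672

BᵀP = [22.0000 -7.5000]
S = R + BᵀPB = [3] + [26.0000] = [29.0000]
BᵀPA = [-7.0000 -110.5000]
K = S⁻¹·BᵀPA = [-0.2414 -3.8103]
A−BK = [-0.8793 -2.0948; -2.4828 -4.6207]
AᵀP(A−BK) = [3.3103 9.8276; 9.8276 63.2069]
P' = Q + AᵀP(A−BK) = [12.5603 12.8276; 12.8276 64.2069]
tr(P') = 76.7672


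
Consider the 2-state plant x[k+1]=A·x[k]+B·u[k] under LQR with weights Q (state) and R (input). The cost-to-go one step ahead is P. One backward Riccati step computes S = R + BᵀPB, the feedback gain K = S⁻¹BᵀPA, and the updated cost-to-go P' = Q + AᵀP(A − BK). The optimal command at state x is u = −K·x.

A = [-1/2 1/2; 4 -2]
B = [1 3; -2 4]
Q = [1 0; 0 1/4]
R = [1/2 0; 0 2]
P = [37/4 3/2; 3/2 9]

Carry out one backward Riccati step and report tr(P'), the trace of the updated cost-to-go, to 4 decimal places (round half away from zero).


BᵀP = [6.2500 -16.5000; 33.7500 40.5000]
S = R + BᵀPB = [1/2 0; 0 2] + [39.2500 -47.2500; -47.2500 263.2500] = [39.7500 -47.2500; -47.2500 265.2500]
BᵀPA = [-69.1250 36.1250; 145.1250 -64.1250]
K = S⁻¹·BᵀPA = [-1.3811 0.7884; 0.3011 -0.1013]
A−BK = [-0.0223 0.0156; 0.0334 -0.0180]
AᵀP(A−BK) = [1.1474 -0.6127; -0.6127 0.3356]
P' = Q + AᵀP(A−BK) = [2.1474 -0.6127; -0.6127 0.5856]
tr(P') = 2.7330

2.7330


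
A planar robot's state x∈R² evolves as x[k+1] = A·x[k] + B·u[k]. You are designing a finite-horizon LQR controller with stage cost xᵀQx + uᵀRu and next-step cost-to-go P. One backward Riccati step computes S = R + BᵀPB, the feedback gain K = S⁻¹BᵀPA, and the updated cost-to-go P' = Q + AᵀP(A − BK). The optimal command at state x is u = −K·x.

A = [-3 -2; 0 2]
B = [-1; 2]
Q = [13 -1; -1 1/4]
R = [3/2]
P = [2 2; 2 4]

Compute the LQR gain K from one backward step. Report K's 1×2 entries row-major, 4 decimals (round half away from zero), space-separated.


-0.5217 0.6957

BᵀP = [2.0000 6.0000]
S = R + BᵀPB = [3/2] + [10.0000] = [11.5000]
BᵀPA = [-6.0000 8.0000]
K = S⁻¹·BᵀPA = [-0.5217 0.6957]
A−BK = [-3.5217 -1.3043; 1.0435 0.6087]
AᵀP(A−BK) = [14.8696 4.1739; 4.1739 2.4348]
P' = Q + AᵀP(A−BK) = [27.8696 3.1739; 3.1739 2.6848]
tr(P') = 30.5543


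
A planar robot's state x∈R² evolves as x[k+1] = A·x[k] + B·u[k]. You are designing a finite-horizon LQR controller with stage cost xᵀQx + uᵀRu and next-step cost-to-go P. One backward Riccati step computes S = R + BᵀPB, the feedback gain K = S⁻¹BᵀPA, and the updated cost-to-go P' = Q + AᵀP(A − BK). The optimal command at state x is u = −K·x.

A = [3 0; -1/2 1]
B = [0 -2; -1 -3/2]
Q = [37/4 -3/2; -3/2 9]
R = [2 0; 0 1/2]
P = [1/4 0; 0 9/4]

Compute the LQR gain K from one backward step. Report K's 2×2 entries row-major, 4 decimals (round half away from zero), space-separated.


BᵀP = [0.0000 -2.2500; -0.5000 -3.3750]
S = R + BᵀPB = [2 0; 0 1/2] + [2.2500 3.3750; 3.3750 6.0625] = [4.2500 3.3750; 3.3750 6.5625]
BᵀPA = [1.1250 -2.2500; 0.1875 -3.3750]
K = S⁻¹·BᵀPA = [0.4091 -0.2045; -0.1818 -0.4091]
A−BK = [2.6364 -0.8182; -0.3636 0.1818]
AᵀP(A−BK) = [2.3864 -0.8182; -0.8182 0.4091]
P' = Q + AᵀP(A−BK) = [11.6364 -2.3182; -2.3182 9.4091]
tr(P') = 21.0455

0.4091 -0.2045 -0.1818 -0.4091


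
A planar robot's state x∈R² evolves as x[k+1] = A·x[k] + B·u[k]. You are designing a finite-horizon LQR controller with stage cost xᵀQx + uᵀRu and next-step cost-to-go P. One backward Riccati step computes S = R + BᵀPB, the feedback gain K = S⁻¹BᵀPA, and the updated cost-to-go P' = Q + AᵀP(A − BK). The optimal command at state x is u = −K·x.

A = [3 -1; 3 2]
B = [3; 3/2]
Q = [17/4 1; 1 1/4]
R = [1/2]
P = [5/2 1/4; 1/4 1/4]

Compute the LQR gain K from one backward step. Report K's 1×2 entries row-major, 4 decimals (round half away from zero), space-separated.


1.0460 -0.2179

BᵀP = [7.8750 1.1250]
S = R + BᵀPB = [1/2] + [25.3125] = [25.8125]
BᵀPA = [27.0000 -5.6250]
K = S⁻¹·BᵀPA = [1.0460 -0.2179]
A−BK = [-0.1380 -0.3462; 1.4310 2.3269]
AᵀP(A−BK) = [1.0079 0.6338; 0.6338 1.2742]
P' = Q + AᵀP(A−BK) = [5.2579 1.6338; 1.6338 1.5242]
tr(P') = 6.7821


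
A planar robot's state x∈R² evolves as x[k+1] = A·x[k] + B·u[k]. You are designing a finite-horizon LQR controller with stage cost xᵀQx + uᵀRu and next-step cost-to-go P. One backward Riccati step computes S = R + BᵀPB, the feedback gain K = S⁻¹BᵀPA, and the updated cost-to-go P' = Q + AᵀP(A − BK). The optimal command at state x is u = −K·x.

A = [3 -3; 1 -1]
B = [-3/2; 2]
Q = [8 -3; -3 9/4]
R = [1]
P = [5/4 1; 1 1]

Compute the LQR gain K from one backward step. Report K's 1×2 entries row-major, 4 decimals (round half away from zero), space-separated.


0.4828 -0.4828

BᵀP = [0.1250 0.5000]
S = R + BᵀPB = [1] + [0.8125] = [1.8125]
BᵀPA = [0.8750 -0.8750]
K = S⁻¹·BᵀPA = [0.4828 -0.4828]
A−BK = [3.7241 -3.7241; 0.0345 -0.0345]
AᵀP(A−BK) = [17.8276 -17.8276; -17.8276 17.8276]
P' = Q + AᵀP(A−BK) = [25.8276 -20.8276; -20.8276 20.0776]
tr(P') = 45.9052


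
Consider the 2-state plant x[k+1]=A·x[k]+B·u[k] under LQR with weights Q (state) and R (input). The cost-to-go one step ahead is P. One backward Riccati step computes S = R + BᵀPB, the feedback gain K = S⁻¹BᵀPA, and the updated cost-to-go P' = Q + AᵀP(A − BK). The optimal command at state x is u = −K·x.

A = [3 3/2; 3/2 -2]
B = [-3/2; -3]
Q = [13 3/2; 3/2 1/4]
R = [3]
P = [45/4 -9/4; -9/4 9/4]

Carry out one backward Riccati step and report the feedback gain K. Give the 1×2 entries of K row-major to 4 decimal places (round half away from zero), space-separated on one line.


BᵀP = [-10.1250 -3.3750]
S = R + BᵀPB = [3] + [25.3125] = [28.3125]
BᵀPA = [-35.4375 -8.4375]
K = S⁻¹·BᵀPA = [-1.2517 -0.2980]
A−BK = [1.1225 1.0530; -2.2550 -2.8940]
AᵀP(A−BK) = [41.7070 41.7517; 41.7517 45.2980]
P' = Q + AᵀP(A−BK) = [54.7070 43.2517; 43.2517 45.5480]
tr(P') = 100.2550

-1.2517 -0.2980


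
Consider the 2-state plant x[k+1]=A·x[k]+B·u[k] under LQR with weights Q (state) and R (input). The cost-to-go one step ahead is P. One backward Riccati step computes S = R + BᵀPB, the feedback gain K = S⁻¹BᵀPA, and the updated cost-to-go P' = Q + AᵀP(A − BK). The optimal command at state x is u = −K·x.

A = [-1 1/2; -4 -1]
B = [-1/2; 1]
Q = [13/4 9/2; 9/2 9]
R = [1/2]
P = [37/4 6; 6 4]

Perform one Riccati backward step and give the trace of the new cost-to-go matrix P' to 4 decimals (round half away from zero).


98.1346

BᵀP = [1.3750 1.0000]
S = R + BᵀPB = [1/2] + [0.3125] = [0.8125]
BᵀPA = [-5.3750 -0.3125]
K = S⁻¹·BᵀPA = [-6.6154 -0.3846]
A−BK = [-4.3077 0.3077; 2.6154 -0.6154]
AᵀP(A−BK) = [85.6923 3.3077; 3.3077 0.1923]
P' = Q + AᵀP(A−BK) = [88.9423 7.8077; 7.8077 9.1923]
tr(P') = 98.1346


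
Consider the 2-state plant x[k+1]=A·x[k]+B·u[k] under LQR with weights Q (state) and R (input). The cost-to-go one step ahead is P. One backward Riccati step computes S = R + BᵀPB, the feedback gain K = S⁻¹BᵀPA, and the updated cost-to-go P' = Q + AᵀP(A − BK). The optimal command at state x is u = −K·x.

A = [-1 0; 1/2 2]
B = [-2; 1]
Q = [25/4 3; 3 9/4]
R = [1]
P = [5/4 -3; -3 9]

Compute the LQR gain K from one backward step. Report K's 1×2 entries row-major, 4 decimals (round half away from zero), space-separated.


0.4815 1.1111

BᵀP = [-5.5000 15.0000]
S = R + BᵀPB = [1] + [26.0000] = [27.0000]
BᵀPA = [13.0000 30.0000]
K = S⁻¹·BᵀPA = [0.4815 1.1111]
A−BK = [-0.0370 2.2222; 0.0185 0.8889]
AᵀP(A−BK) = [0.2407 0.5556; 0.5556 2.6667]
P' = Q + AᵀP(A−BK) = [6.4907 3.5556; 3.5556 4.9167]
tr(P') = 11.4074


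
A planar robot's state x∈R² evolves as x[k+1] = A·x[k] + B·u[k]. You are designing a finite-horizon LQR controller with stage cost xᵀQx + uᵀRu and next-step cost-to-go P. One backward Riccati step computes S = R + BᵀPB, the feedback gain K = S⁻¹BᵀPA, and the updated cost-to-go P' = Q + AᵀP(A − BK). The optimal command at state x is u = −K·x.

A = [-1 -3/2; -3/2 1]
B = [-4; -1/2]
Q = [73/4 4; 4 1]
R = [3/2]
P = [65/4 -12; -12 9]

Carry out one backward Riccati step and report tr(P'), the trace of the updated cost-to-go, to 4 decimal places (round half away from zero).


BᵀP = [-59.0000 43.5000]
S = R + BᵀPB = [3/2] + [214.2500] = [215.7500]
BᵀPA = [-6.2500 132.0000]
K = S⁻¹·BᵀPA = [-0.0290 0.6118]
A−BK = [-1.1159 0.9473; -1.5145 1.3059]
AᵀP(A−BK) = [0.3189 -0.3011; -0.3011 0.8024]
P' = Q + AᵀP(A−BK) = [18.5689 3.6989; 3.6989 1.8024]
tr(P') = 20.3713

20.3713


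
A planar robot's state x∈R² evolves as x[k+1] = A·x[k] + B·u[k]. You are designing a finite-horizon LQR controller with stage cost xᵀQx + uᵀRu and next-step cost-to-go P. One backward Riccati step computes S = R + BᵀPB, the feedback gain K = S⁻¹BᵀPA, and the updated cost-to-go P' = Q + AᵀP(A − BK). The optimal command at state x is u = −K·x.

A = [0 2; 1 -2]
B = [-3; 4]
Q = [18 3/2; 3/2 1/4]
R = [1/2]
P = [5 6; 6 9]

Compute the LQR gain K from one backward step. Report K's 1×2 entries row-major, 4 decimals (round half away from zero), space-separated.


0.3956 -0.3956

BᵀP = [9.0000 18.0000]
S = R + BᵀPB = [1/2] + [45.0000] = [45.5000]
BᵀPA = [18.0000 -18.0000]
K = S⁻¹·BᵀPA = [0.3956 -0.3956]
A−BK = [1.1868 0.8132; -0.5824 -0.4176]
AᵀP(A−BK) = [1.8791 1.1209; 1.1209 0.8791]
P' = Q + AᵀP(A−BK) = [19.8791 2.6209; 2.6209 1.1291]
tr(P') = 21.0082


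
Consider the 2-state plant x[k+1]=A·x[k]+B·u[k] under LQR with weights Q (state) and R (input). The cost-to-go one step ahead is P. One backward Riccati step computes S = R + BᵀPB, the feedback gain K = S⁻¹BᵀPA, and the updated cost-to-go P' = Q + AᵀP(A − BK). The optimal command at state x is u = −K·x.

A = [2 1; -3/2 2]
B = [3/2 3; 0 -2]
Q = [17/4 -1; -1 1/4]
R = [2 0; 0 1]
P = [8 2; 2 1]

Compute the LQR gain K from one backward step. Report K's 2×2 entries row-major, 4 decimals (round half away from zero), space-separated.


BᵀP = [12.0000 3.0000; 20.0000 4.0000]
S = R + BᵀPB = [2 0; 0 1] + [18.0000 30.0000; 30.0000 52.0000] = [20.0000 30.0000; 30.0000 53.0000]
BᵀPA = [19.5000 18.0000; 34.0000 28.0000]
K = S⁻¹·BᵀPA = [0.0844 0.7125; 0.5938 0.1250]
A−BK = [0.0922 -0.4438; -0.3125 2.2500]
AᵀP(A−BK) = [0.4172 -0.1438; -0.1438 3.6750]
P' = Q + AᵀP(A−BK) = [4.6672 -1.1438; -1.1438 3.9250]
tr(P') = 8.5922

0.0844 0.7125 0.5938 0.1250
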